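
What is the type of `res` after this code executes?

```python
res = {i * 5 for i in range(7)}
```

A set comprehension {expr for x in iterable} produces a set

set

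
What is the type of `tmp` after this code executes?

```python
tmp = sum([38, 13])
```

sum() of ints returns int

int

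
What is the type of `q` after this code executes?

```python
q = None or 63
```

'or' with None returns the other value (63, int)

int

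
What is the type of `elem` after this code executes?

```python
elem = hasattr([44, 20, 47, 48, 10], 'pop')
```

hasattr() returns bool

bool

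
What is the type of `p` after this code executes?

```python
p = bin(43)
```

bin() returns str representation

str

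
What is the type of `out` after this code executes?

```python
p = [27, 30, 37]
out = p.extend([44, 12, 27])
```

list.extend() returns None

NoneType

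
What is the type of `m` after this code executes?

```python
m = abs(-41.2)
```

abs() of float returns float

float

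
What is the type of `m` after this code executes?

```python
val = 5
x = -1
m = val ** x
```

int ** negative int returns float

float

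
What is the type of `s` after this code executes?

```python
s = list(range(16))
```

list(range(...)) returns list

list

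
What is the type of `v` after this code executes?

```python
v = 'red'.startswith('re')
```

str.startswith() returns bool

bool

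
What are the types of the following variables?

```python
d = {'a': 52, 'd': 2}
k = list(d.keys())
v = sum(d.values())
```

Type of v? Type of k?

sum of int values returns int; list(...) returns list

int, list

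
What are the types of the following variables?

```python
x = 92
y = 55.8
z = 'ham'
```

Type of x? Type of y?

x is int; y is float

int, float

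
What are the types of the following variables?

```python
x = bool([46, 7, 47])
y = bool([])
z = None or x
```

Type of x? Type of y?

bool() returns bool; bool() returns bool

bool, bool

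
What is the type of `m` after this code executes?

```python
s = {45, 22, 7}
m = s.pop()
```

Popping from a set of ints returns int

int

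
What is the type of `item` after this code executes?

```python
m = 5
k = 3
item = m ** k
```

int ** positive int returns int (5 ** 3 = 125)

int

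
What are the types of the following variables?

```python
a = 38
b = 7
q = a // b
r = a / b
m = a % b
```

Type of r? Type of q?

int / int returns float; int // int returns int

float, int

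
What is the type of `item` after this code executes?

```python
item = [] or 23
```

'or' returns first truthy value (23, which is int)

int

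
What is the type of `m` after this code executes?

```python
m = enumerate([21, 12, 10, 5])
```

enumerate() returns an enumerate iterator object

enumerate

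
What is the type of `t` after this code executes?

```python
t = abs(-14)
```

abs() of int returns int

int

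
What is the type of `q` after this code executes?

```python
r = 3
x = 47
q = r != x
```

Comparison operators return bool

bool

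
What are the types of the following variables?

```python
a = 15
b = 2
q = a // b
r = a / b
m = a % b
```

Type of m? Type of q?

int % int returns int; int // int returns int

int, int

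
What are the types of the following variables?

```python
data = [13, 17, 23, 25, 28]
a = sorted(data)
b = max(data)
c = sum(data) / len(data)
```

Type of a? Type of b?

sorted() returns list; max of ints returns int

list, int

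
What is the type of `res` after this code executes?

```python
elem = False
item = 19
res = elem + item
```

bool + int returns int (False is 0, so 0 + 19 = 19)

int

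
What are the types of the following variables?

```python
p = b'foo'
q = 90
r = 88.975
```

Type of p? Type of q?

p is bytes; q is int

bytes, int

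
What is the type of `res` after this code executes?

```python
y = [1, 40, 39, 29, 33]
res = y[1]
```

Indexing a list of ints returns int (y[1] = 40)

int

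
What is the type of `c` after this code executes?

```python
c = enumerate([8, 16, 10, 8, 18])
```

enumerate() returns an enumerate iterator object

enumerate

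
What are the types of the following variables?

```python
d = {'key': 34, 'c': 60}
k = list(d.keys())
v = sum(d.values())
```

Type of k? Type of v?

list(...) returns list; sum of int values returns int

list, int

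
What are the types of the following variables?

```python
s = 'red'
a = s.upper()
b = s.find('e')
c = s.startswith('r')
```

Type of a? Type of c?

str.upper() returns str; str.startswith() returns bool

str, bool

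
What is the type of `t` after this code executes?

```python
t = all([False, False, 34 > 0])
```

all() returns bool

bool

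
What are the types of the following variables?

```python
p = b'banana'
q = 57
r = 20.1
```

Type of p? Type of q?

p is bytes; q is int

bytes, int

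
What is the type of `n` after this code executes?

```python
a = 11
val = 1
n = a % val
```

int % int returns int (11 % 1 = 0)

int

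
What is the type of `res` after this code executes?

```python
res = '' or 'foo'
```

'or' returns first truthy value ('foo', which is str)

str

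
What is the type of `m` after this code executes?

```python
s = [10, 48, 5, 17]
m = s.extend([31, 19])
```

list.extend() returns None

NoneType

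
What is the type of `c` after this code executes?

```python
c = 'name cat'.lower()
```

str.lower() returns str

str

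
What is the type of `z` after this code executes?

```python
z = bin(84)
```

bin() returns str representation

str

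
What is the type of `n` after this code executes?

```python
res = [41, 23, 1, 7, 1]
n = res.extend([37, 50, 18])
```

list.extend() returns None

NoneType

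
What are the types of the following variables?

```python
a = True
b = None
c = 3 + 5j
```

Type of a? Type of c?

a is bool; c is complex

bool, complex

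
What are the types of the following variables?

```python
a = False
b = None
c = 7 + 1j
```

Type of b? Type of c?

b is NoneType; c is complex

NoneType, complex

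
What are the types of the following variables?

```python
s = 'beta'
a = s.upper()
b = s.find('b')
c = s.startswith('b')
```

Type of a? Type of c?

str.upper() returns str; str.startswith() returns bool

str, bool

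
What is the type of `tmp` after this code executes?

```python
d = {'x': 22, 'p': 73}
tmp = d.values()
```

.values() returns a dict_values view object

dict_values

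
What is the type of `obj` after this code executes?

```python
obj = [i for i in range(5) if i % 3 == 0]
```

A list comprehension [...] produces a list

list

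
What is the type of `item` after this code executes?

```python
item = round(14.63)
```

round() with no ndigits arg returns int

int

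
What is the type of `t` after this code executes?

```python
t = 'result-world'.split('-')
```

str.split() returns list

list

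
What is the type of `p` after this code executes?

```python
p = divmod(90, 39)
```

divmod() returns a tuple (quotient, remainder)

tuple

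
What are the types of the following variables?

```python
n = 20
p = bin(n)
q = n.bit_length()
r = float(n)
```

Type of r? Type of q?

float() returns float; int.bit_length() returns int

float, int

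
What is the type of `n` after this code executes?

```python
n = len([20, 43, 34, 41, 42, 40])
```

len() always returns int

int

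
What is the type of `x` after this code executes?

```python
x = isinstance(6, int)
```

isinstance() returns bool

bool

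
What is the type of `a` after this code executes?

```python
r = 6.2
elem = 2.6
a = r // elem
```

float // float returns float (floor division preserves float type)

float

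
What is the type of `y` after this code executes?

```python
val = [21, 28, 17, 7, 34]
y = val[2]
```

Indexing a list of ints returns int (val[2] = 17)

int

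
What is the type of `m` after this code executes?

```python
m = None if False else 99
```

Ternary: condition is False, else branch (99) taken → int

int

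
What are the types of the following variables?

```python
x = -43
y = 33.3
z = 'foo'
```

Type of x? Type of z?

x is int; z is str

int, str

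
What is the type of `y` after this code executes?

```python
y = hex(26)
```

hex() returns str representation

str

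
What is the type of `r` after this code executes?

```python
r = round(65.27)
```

round() with no ndigits arg returns int

int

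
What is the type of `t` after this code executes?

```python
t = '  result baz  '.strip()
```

str.strip() returns str

str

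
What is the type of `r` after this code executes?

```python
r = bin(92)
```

bin() returns str representation

str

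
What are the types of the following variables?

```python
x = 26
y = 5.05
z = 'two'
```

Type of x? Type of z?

x is int; z is str

int, str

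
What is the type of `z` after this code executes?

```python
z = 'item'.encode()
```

str.encode() returns bytes

bytes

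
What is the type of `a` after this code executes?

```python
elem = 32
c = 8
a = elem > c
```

Comparison operators return bool

bool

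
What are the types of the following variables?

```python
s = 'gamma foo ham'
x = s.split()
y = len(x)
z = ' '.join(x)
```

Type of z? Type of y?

str.join() returns str; len() returns int

str, int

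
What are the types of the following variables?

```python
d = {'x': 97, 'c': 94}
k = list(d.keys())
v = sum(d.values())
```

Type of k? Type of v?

list(...) returns list; sum of int values returns int

list, int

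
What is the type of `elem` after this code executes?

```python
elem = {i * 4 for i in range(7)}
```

A set comprehension {expr for x in iterable} produces a set

set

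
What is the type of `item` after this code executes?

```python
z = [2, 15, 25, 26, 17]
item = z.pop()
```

list.pop() returns the popped element (int here)

int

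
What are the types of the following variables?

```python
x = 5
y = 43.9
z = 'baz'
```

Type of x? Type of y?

x is int; y is float

int, float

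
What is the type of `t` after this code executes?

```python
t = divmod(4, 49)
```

divmod() returns a tuple (quotient, remainder)

tuple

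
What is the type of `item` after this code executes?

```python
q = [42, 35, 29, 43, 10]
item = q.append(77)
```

list.append() returns None (mutates in place)

NoneType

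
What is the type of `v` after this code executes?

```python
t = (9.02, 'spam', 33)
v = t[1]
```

Index 1 of tuple is 'spam' which is str

str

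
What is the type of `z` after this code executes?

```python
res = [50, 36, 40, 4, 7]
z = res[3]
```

Indexing a list of ints returns int (res[3] = 4)

int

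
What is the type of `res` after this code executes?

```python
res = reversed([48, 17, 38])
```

reversed() on a list returns a list_reverseiterator

list_reverseiterator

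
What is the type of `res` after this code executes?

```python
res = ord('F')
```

ord() returns int (Unicode code point)

int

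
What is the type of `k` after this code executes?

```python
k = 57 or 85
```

'or' returns the first truthy value (57, which is int)

int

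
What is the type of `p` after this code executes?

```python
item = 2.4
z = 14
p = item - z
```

float - int returns float (2.4 - 14 = -11.6)

float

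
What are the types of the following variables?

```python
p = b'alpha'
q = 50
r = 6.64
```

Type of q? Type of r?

q is int; r is float

int, float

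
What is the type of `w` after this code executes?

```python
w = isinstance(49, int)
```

isinstance() returns bool

bool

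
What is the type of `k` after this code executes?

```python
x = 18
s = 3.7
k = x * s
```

int * float returns float (18 * 3.7 = 66.6)

float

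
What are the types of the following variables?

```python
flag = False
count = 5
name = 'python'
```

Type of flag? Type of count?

flag is bool; count is int

bool, int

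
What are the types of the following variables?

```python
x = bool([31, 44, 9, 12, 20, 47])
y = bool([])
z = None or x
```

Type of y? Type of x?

bool() returns bool; bool() returns bool

bool, bool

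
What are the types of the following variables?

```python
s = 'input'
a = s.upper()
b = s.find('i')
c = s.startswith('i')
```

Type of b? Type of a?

str.find() returns int; str.upper() returns str

int, str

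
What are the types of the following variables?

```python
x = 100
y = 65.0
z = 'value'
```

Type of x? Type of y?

x is int; y is float

int, float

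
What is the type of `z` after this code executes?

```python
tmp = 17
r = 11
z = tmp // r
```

int // int returns int (17 // 11 = 1)

int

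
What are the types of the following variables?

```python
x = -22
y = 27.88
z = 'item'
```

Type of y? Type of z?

y is float; z is str

float, str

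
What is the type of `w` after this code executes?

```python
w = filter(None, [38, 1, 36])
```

filter() returns a filter iterator object

filter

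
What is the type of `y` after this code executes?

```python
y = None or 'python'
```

'or' with None returns the other value ('python', str)

str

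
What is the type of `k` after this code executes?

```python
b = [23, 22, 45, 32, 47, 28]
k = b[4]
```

Indexing a list of ints returns int (b[4] = 47)

int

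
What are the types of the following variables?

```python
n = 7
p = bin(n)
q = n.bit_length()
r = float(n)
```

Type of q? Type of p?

int.bit_length() returns int; bin() returns str

int, str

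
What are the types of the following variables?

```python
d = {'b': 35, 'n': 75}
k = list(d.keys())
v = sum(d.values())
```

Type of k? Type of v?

list(...) returns list; sum of int values returns int

list, int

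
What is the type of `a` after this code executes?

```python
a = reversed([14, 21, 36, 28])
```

reversed() on a list returns a list_reverseiterator

list_reverseiterator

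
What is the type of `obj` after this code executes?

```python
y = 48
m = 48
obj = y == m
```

Equality comparison returns bool

bool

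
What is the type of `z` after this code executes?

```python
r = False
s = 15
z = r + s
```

bool + int returns int (False is 0, so 0 + 15 = 15)

int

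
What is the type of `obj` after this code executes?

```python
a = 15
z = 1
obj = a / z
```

int / int always returns float in Python 3 (15 / 1 = 15)

float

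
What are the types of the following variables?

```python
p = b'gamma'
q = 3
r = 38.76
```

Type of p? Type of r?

p is bytes; r is float

bytes, float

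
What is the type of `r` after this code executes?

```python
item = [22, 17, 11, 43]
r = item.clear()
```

list.clear() returns None

NoneType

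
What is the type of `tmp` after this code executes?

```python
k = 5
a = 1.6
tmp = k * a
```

int * float returns float (5 * 1.6 = 8.0)

float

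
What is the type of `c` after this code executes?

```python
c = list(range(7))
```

list(range(...)) returns list

list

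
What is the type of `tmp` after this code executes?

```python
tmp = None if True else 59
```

Ternary: condition is True, if branch (None) taken → NoneType

NoneType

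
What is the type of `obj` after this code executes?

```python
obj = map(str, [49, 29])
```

map() returns a map iterator object

map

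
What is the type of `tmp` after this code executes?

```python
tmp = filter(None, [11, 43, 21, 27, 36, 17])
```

filter() returns a filter iterator object

filter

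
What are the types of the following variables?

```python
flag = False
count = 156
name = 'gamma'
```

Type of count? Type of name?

count is int; name is str

int, str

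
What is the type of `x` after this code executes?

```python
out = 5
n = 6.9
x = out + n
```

int + float returns float (5 + 6.9 = 11.9)

float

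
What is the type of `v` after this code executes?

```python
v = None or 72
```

'or' with None returns the other value (72, int)

int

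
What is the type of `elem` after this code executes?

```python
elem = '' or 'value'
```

'or' returns first truthy value ('value', which is str)

str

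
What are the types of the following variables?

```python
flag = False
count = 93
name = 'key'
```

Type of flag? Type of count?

flag is bool; count is int

bool, int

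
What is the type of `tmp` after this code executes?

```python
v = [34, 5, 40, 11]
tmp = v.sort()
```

list.sort() returns None (sorts in place)

NoneType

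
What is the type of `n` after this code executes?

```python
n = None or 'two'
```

'or' with None returns the other value ('two', str)

str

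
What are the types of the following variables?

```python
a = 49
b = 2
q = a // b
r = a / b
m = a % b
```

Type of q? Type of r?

int // int returns int; int / int returns float

int, float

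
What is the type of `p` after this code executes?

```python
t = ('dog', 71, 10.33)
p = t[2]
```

Index 2 of tuple is 10.33 which is float

float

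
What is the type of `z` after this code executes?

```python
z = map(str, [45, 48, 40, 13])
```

map() returns a map iterator object

map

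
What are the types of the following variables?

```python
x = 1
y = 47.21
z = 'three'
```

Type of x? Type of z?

x is int; z is str

int, str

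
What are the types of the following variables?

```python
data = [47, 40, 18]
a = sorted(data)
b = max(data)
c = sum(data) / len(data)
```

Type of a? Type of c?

sorted() returns list; int / int returns float

list, float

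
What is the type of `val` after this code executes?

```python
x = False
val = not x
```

'not' always returns bool

bool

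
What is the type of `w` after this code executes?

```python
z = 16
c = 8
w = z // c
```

int // int returns int (16 // 8 = 2)

int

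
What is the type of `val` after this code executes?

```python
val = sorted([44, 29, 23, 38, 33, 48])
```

sorted() always returns list

list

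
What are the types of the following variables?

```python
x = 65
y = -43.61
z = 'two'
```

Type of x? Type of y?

x is int; y is float

int, float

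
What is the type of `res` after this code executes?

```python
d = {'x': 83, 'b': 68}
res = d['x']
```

Accessing dict[str, int] with key 'x' returns int value 83

int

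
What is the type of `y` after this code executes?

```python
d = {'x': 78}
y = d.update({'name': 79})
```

dict.update() returns None

NoneType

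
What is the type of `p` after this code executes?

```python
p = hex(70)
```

hex() returns str representation

str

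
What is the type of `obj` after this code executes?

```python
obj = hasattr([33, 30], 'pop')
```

hasattr() returns bool

bool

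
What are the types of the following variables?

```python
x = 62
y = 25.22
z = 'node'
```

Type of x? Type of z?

x is int; z is str

int, str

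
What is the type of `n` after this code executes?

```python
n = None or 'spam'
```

'or' with None returns the other value ('spam', str)

str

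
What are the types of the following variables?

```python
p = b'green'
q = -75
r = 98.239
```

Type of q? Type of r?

q is int; r is float

int, float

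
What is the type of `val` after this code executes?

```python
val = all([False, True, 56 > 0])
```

all() returns bool

bool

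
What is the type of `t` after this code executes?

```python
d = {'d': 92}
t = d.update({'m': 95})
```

dict.update() returns None

NoneType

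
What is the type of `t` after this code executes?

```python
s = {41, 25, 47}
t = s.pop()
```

Popping from a set of ints returns int

int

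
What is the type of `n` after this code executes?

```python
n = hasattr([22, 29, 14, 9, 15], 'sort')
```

hasattr() returns bool

bool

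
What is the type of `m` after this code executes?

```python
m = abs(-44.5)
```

abs() of float returns float

float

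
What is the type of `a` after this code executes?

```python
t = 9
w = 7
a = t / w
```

int / int always returns float in Python 3 (9 / 7 = 1.28571)

float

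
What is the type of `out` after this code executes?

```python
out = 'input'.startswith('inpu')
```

str.startswith() returns bool

bool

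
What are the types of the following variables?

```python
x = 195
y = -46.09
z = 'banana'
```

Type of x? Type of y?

x is int; y is float

int, float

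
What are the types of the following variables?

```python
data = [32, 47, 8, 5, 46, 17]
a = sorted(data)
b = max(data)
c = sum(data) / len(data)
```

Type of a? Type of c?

sorted() returns list; int / int returns float

list, float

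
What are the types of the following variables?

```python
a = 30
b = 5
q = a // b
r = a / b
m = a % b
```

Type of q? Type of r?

int // int returns int; int / int returns float

int, float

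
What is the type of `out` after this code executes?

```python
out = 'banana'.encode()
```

str.encode() returns bytes

bytes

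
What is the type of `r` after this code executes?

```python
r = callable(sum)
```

callable() returns bool

bool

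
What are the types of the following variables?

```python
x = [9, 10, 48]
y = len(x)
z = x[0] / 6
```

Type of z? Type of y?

int / int returns float; len() returns int

float, int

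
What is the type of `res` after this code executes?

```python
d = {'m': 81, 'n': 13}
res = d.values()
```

.values() returns a dict_values view object

dict_values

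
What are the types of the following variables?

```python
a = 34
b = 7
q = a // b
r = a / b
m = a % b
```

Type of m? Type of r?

int % int returns int; int / int returns float

int, float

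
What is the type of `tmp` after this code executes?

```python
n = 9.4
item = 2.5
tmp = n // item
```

float // float returns float (floor division preserves float type)

float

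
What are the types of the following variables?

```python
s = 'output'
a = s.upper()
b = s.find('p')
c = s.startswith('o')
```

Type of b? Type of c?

str.find() returns int; str.startswith() returns bool

int, bool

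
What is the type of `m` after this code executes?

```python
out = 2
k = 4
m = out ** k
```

int ** positive int returns int (2 ** 4 = 16)

int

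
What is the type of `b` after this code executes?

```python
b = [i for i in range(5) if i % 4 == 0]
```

A list comprehension [...] produces a list

list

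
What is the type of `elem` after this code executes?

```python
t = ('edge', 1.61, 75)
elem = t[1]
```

Index 1 of tuple is 1.61 which is float

float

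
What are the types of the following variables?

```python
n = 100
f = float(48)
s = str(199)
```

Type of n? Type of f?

n is int; f is float

int, float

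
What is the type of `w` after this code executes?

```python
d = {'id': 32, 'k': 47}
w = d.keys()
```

.keys() returns a dict_keys view object

dict_keys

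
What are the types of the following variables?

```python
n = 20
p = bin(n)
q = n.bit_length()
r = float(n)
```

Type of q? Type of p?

int.bit_length() returns int; bin() returns str

int, str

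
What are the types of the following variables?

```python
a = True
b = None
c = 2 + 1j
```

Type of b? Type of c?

b is NoneType; c is complex

NoneType, complex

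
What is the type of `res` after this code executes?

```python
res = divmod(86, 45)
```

divmod() returns a tuple (quotient, remainder)

tuple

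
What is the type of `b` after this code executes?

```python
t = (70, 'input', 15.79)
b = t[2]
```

Index 2 of tuple is 15.79 which is float

float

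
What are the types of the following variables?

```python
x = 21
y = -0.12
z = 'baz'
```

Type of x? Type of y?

x is int; y is float

int, float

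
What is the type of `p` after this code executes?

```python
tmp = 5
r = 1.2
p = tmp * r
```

int * float returns float (5 * 1.2 = 6.0)

float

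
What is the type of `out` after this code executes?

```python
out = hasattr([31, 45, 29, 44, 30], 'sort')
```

hasattr() returns bool

bool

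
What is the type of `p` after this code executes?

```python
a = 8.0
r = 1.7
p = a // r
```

float // float returns float (floor division preserves float type)

float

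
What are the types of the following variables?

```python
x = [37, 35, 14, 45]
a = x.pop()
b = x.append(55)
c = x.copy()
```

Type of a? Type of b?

list.pop() returns the element (int); list.append() returns None

int, NoneType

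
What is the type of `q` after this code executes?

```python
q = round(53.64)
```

round() with no ndigits arg returns int

int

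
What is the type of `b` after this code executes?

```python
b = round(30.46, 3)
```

round() with ndigits arg returns float

float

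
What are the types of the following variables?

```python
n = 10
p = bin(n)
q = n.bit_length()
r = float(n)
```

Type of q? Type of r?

int.bit_length() returns int; float() returns float

int, float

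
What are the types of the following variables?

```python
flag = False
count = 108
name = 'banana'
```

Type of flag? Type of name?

flag is bool; name is str

bool, str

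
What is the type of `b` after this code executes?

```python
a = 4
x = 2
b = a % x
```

int % int returns int (4 % 2 = 0)

int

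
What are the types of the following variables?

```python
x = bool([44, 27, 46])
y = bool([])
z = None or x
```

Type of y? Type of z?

bool() returns bool; None or <bool> returns the bool

bool, bool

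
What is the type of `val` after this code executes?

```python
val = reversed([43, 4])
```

reversed() on a list returns a list_reverseiterator

list_reverseiterator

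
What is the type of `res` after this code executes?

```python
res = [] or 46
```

'or' returns first truthy value (46, which is int)

int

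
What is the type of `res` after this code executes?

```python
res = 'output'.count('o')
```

str.count() returns int

int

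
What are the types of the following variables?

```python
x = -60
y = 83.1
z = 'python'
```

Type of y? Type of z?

y is float; z is str

float, str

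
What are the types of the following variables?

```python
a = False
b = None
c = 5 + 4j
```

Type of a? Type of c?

a is bool; c is complex

bool, complex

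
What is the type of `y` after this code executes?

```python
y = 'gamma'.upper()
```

str.upper() returns str

str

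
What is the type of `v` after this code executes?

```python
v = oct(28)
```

oct() returns str representation

str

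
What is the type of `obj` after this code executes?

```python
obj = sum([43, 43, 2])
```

sum() of ints returns int

int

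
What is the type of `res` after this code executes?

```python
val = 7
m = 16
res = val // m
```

int // int returns int (7 // 16 = 0)

int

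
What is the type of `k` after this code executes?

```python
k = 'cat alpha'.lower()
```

str.lower() returns str

str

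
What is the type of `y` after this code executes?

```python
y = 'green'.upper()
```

str.upper() returns str

str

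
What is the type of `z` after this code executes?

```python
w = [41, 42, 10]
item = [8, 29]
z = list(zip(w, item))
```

list(zip(...)) returns a list of tuples

list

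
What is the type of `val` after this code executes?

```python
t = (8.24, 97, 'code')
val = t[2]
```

Index 2 of tuple is 'code' which is str

str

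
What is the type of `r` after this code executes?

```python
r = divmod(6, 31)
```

divmod() returns a tuple (quotient, remainder)

tuple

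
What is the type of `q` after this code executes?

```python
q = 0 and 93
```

'and' returns the first falsy value (0, which is int)

int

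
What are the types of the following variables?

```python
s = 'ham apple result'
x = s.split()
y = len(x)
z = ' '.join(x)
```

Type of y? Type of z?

len() returns int; str.join() returns str

int, str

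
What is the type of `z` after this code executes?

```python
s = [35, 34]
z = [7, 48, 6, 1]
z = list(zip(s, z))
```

list(zip(...)) returns a list of tuples

list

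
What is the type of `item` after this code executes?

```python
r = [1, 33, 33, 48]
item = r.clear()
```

list.clear() returns None

NoneType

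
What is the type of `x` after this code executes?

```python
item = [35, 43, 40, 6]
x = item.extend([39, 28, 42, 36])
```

list.extend() returns None

NoneType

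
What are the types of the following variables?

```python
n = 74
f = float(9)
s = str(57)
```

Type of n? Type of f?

n is int; f is float

int, float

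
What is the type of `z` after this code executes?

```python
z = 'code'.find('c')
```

str.find() returns int (index, or -1)

int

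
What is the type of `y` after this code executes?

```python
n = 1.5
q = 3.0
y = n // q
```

float // float returns float (floor division preserves float type)

float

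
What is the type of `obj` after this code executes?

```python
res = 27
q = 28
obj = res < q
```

Comparison operators return bool

bool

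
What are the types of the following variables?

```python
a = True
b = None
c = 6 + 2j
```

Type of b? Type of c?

b is NoneType; c is complex

NoneType, complex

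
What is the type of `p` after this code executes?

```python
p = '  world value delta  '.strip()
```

str.strip() returns str

str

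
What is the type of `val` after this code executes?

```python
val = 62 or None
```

'or' returns first truthy value (62, int)

int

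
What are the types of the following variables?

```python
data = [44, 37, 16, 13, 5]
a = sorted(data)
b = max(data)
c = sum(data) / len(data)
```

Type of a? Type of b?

sorted() returns list; max of ints returns int

list, int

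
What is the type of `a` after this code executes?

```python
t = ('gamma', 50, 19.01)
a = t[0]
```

Index 0 of tuple is 'gamma' which is str

str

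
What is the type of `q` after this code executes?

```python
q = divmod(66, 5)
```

divmod() returns a tuple (quotient, remainder)

tuple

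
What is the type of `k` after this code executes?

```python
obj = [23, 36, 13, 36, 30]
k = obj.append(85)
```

list.append() returns None (mutates in place)

NoneType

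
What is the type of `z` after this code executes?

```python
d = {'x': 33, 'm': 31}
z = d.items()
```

dict.items() returns a dict_items view

dict_items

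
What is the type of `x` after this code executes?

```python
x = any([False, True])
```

any() returns bool

bool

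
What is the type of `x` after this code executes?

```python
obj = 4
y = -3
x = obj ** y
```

int ** negative int returns float

float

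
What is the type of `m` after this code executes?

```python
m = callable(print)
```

callable() returns bool

bool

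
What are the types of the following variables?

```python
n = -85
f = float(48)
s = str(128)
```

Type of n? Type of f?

n is int; f is float

int, float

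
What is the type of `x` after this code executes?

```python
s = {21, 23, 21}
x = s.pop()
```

Popping from a set of ints returns int

int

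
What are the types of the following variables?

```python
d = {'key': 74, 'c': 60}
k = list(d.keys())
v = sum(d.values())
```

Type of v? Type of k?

sum of int values returns int; list(...) returns list

int, list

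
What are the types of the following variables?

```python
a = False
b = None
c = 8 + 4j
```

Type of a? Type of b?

a is bool; b is NoneType

bool, NoneType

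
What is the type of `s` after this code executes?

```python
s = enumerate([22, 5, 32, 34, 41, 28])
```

enumerate() returns an enumerate iterator object

enumerate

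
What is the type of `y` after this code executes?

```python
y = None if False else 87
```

Ternary: condition is False, else branch (87) taken → int

int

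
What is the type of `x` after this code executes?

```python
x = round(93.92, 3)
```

round() with ndigits arg returns float

float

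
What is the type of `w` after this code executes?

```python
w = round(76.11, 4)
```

round() with ndigits arg returns float

float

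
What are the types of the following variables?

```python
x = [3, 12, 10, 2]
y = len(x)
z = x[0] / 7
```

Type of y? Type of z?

len() returns int; int / int returns float

int, float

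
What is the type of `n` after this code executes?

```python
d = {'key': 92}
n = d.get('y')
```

dict.get() returns None when key 'y' is not found and no default given

NoneType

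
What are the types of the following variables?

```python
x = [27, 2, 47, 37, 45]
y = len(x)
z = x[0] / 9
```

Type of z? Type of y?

int / int returns float; len() returns int

float, int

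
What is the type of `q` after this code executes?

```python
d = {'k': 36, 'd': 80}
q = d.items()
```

dict.items() returns a dict_items view

dict_items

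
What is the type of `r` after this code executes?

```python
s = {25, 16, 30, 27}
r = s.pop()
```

Popping from a set of ints returns int

int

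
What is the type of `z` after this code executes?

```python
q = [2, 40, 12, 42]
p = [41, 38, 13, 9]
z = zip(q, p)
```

zip() returns a zip iterator object

zip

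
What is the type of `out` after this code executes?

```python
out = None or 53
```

'or' with None returns the other value (53, int)

int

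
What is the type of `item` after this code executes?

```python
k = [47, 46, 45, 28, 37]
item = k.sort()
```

list.sort() returns None (sorts in place)

NoneType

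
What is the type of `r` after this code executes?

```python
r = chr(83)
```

chr() returns str (single character)

str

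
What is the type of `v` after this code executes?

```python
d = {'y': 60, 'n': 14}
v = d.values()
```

.values() returns a dict_values view object

dict_values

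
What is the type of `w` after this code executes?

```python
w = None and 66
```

'and' returns first falsy value (None)

NoneType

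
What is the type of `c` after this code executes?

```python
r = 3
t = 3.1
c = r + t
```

int + float returns float (3 + 3.1 = 6.1)

float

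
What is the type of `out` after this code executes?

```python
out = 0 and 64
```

'and' returns the first falsy value (0, which is int)

int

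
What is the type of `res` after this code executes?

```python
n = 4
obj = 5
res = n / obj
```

int / int always returns float in Python 3 (4 / 5 = 0.8)

float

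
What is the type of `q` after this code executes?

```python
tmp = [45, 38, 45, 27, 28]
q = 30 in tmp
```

'in' operator returns bool

bool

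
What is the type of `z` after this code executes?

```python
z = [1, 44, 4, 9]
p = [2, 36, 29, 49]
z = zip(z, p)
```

zip() returns a zip iterator object

zip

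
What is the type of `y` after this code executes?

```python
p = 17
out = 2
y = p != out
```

Comparison operators return bool

bool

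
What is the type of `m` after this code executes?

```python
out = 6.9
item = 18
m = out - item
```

float - int returns float (6.9 - 18 = -11.1)

float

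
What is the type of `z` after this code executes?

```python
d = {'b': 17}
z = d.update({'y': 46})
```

dict.update() returns None

NoneType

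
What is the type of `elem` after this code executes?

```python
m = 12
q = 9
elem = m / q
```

int / int always returns float in Python 3 (12 / 9 = 1.33333)

float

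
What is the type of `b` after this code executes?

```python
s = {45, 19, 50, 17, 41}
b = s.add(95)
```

set.add() returns None (mutates in place)

NoneType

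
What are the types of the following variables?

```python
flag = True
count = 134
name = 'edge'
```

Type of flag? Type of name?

flag is bool; name is str

bool, str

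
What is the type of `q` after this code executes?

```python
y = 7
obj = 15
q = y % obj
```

int % int returns int (7 % 15 = 7)

int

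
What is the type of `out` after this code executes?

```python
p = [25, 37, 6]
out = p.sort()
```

list.sort() returns None (sorts in place)

NoneType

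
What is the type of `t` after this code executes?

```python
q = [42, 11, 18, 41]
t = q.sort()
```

list.sort() returns None (sorts in place)

NoneType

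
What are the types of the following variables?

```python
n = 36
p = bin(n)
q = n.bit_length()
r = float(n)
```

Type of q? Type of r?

int.bit_length() returns int; float() returns float

int, float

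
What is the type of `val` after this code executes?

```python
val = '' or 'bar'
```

'or' returns first truthy value ('bar', which is str)

str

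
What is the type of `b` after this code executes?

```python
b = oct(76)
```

oct() returns str representation

str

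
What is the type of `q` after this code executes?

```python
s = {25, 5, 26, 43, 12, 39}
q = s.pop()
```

Popping from a set of ints returns int

int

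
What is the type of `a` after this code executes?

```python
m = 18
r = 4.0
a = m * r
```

int * float returns float (18 * 4.0 = 72.0)

float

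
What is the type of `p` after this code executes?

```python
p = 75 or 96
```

'or' returns the first truthy value (75, which is int)

int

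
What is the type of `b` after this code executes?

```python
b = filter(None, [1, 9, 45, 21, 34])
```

filter() returns a filter iterator object

filter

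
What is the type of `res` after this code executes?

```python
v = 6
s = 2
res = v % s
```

int % int returns int (6 % 2 = 0)

int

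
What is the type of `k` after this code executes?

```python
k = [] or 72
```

'or' returns first truthy value (72, which is int)

int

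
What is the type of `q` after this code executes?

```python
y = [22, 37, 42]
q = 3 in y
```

'in' operator returns bool

bool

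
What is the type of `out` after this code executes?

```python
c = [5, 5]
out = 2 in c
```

'in' operator returns bool

bool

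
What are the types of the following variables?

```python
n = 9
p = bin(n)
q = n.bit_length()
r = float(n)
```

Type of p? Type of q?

bin() returns str; int.bit_length() returns int

str, int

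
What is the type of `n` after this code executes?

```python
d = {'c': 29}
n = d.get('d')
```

dict.get() returns None when key 'd' is not found and no default given

NoneType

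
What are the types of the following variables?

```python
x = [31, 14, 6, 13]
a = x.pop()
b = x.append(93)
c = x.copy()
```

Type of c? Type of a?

list.copy() returns list; list.pop() returns the element (int)

list, int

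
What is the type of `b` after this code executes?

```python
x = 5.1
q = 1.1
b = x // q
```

float // float returns float (floor division preserves float type)

float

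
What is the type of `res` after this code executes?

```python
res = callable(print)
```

callable() returns bool

bool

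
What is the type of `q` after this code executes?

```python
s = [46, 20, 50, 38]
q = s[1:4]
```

Slicing a list always returns a list

list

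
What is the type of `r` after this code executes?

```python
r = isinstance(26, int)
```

isinstance() returns bool

bool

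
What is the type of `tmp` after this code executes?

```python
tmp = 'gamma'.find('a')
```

str.find() returns int (index, or -1)

int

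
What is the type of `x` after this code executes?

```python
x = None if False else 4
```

Ternary: condition is False, else branch (4) taken → int

int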